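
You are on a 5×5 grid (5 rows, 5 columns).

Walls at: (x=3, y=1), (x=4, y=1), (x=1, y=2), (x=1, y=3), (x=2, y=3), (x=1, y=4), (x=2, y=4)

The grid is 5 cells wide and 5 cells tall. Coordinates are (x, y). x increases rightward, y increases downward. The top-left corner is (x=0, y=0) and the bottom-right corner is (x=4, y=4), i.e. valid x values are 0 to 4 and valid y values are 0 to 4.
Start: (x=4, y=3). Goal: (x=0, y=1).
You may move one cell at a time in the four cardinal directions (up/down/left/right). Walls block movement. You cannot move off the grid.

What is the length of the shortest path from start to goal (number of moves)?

Answer: Shortest path length: 6

Derivation:
BFS from (x=4, y=3) until reaching (x=0, y=1):
  Distance 0: (x=4, y=3)
  Distance 1: (x=4, y=2), (x=3, y=3), (x=4, y=4)
  Distance 2: (x=3, y=2), (x=3, y=4)
  Distance 3: (x=2, y=2)
  Distance 4: (x=2, y=1)
  Distance 5: (x=2, y=0), (x=1, y=1)
  Distance 6: (x=1, y=0), (x=3, y=0), (x=0, y=1)  <- goal reached here
One shortest path (6 moves): (x=4, y=3) -> (x=3, y=3) -> (x=3, y=2) -> (x=2, y=2) -> (x=2, y=1) -> (x=1, y=1) -> (x=0, y=1)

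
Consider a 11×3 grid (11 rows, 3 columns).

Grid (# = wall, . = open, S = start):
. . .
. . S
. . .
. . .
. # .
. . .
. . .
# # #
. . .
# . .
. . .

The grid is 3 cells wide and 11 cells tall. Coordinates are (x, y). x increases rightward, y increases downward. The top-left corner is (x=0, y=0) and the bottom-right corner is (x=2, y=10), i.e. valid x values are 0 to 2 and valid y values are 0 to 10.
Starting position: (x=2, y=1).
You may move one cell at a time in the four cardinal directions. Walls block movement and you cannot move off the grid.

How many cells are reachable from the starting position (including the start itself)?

Answer: Reachable cells: 20

Derivation:
BFS flood-fill from (x=2, y=1):
  Distance 0: (x=2, y=1)
  Distance 1: (x=2, y=0), (x=1, y=1), (x=2, y=2)
  Distance 2: (x=1, y=0), (x=0, y=1), (x=1, y=2), (x=2, y=3)
  Distance 3: (x=0, y=0), (x=0, y=2), (x=1, y=3), (x=2, y=4)
  Distance 4: (x=0, y=3), (x=2, y=5)
  Distance 5: (x=0, y=4), (x=1, y=5), (x=2, y=6)
  Distance 6: (x=0, y=5), (x=1, y=6)
  Distance 7: (x=0, y=6)
Total reachable: 20 (grid has 28 open cells total)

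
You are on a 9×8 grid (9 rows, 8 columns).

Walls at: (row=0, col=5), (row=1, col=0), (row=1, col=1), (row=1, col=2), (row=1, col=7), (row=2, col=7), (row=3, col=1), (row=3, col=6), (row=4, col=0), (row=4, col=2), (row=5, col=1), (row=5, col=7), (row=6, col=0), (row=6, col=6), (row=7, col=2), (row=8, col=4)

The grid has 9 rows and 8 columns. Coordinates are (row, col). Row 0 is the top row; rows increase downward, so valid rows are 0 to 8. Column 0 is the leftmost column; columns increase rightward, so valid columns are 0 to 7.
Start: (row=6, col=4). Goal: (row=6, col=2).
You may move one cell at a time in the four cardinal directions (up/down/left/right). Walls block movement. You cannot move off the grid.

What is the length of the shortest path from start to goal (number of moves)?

Answer: Shortest path length: 2

Derivation:
BFS from (row=6, col=4) until reaching (row=6, col=2):
  Distance 0: (row=6, col=4)
  Distance 1: (row=5, col=4), (row=6, col=3), (row=6, col=5), (row=7, col=4)
  Distance 2: (row=4, col=4), (row=5, col=3), (row=5, col=5), (row=6, col=2), (row=7, col=3), (row=7, col=5)  <- goal reached here
One shortest path (2 moves): (row=6, col=4) -> (row=6, col=3) -> (row=6, col=2)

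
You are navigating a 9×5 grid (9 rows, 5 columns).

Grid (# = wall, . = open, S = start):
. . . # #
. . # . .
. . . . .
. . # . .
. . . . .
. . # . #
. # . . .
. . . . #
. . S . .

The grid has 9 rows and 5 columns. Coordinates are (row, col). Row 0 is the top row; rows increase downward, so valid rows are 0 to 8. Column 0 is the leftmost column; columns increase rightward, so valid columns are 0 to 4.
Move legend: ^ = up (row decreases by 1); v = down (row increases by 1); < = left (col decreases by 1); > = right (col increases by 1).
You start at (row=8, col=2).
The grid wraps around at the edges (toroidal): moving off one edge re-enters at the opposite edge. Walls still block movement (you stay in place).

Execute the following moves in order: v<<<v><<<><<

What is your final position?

Answer: Final position: (row=1, col=3)

Derivation:
Start: (row=8, col=2)
  v (down): (row=8, col=2) -> (row=0, col=2)
  < (left): (row=0, col=2) -> (row=0, col=1)
  < (left): (row=0, col=1) -> (row=0, col=0)
  < (left): blocked, stay at (row=0, col=0)
  v (down): (row=0, col=0) -> (row=1, col=0)
  > (right): (row=1, col=0) -> (row=1, col=1)
  < (left): (row=1, col=1) -> (row=1, col=0)
  < (left): (row=1, col=0) -> (row=1, col=4)
  < (left): (row=1, col=4) -> (row=1, col=3)
  > (right): (row=1, col=3) -> (row=1, col=4)
  < (left): (row=1, col=4) -> (row=1, col=3)
  < (left): blocked, stay at (row=1, col=3)
Final: (row=1, col=3)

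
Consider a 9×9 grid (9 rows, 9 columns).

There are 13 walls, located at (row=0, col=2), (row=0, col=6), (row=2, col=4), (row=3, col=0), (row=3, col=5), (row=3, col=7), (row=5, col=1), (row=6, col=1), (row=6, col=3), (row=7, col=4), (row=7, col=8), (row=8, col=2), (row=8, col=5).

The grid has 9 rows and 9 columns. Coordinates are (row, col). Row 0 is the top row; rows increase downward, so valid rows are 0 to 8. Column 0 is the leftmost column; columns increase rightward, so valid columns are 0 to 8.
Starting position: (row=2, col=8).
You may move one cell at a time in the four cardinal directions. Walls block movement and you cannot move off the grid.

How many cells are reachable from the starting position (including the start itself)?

BFS flood-fill from (row=2, col=8):
  Distance 0: (row=2, col=8)
  Distance 1: (row=1, col=8), (row=2, col=7), (row=3, col=8)
  Distance 2: (row=0, col=8), (row=1, col=7), (row=2, col=6), (row=4, col=8)
  Distance 3: (row=0, col=7), (row=1, col=6), (row=2, col=5), (row=3, col=6), (row=4, col=7), (row=5, col=8)
  Distance 4: (row=1, col=5), (row=4, col=6), (row=5, col=7), (row=6, col=8)
  Distance 5: (row=0, col=5), (row=1, col=4), (row=4, col=5), (row=5, col=6), (row=6, col=7)
  Distance 6: (row=0, col=4), (row=1, col=3), (row=4, col=4), (row=5, col=5), (row=6, col=6), (row=7, col=7)
  Distance 7: (row=0, col=3), (row=1, col=2), (row=2, col=3), (row=3, col=4), (row=4, col=3), (row=5, col=4), (row=6, col=5), (row=7, col=6), (row=8, col=7)
  Distance 8: (row=1, col=1), (row=2, col=2), (row=3, col=3), (row=4, col=2), (row=5, col=3), (row=6, col=4), (row=7, col=5), (row=8, col=6), (row=8, col=8)
  Distance 9: (row=0, col=1), (row=1, col=0), (row=2, col=1), (row=3, col=2), (row=4, col=1), (row=5, col=2)
  Distance 10: (row=0, col=0), (row=2, col=0), (row=3, col=1), (row=4, col=0), (row=6, col=2)
  Distance 11: (row=5, col=0), (row=7, col=2)
  Distance 12: (row=6, col=0), (row=7, col=1), (row=7, col=3)
  Distance 13: (row=7, col=0), (row=8, col=1), (row=8, col=3)
  Distance 14: (row=8, col=0), (row=8, col=4)
Total reachable: 68 (grid has 68 open cells total)

Answer: Reachable cells: 68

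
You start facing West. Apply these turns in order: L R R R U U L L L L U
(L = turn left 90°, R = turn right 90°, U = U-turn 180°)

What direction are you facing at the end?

Start: West
  L (left (90° counter-clockwise)) -> South
  R (right (90° clockwise)) -> West
  R (right (90° clockwise)) -> North
  R (right (90° clockwise)) -> East
  U (U-turn (180°)) -> West
  U (U-turn (180°)) -> East
  L (left (90° counter-clockwise)) -> North
  L (left (90° counter-clockwise)) -> West
  L (left (90° counter-clockwise)) -> South
  L (left (90° counter-clockwise)) -> East
  U (U-turn (180°)) -> West
Final: West

Answer: Final heading: West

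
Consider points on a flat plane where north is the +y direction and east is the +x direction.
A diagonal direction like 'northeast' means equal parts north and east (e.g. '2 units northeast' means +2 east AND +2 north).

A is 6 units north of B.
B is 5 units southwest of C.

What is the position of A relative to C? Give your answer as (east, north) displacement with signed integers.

Place C at the origin (east=0, north=0).
  B is 5 units southwest of C: delta (east=-5, north=-5); B at (east=-5, north=-5).
  A is 6 units north of B: delta (east=+0, north=+6); A at (east=-5, north=1).
Therefore A relative to C: (east=-5, north=1).

Answer: A is at (east=-5, north=1) relative to C.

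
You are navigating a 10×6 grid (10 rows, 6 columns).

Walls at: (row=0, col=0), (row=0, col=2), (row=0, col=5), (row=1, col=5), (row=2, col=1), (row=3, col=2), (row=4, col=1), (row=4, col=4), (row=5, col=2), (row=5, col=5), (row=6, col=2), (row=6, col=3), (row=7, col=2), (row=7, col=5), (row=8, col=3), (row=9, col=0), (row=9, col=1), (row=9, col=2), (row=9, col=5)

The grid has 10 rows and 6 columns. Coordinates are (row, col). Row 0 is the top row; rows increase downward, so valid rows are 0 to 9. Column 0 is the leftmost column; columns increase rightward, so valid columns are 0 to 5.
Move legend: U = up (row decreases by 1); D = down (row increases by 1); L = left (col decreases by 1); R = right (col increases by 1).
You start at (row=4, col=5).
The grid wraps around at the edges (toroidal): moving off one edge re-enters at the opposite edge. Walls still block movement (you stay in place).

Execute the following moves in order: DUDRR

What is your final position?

Start: (row=4, col=5)
  D (down): blocked, stay at (row=4, col=5)
  U (up): (row=4, col=5) -> (row=3, col=5)
  D (down): (row=3, col=5) -> (row=4, col=5)
  R (right): (row=4, col=5) -> (row=4, col=0)
  R (right): blocked, stay at (row=4, col=0)
Final: (row=4, col=0)

Answer: Final position: (row=4, col=0)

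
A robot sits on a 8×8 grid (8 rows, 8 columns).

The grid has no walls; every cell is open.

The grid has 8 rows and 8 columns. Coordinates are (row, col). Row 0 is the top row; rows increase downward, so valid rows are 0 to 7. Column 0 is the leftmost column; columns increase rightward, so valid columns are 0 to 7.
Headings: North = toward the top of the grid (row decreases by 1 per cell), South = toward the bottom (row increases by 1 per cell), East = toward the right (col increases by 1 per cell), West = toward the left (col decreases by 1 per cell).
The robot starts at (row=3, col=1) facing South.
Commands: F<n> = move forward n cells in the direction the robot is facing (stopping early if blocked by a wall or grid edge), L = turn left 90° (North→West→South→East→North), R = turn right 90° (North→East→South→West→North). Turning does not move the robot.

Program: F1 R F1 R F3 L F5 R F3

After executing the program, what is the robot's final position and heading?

Start: (row=3, col=1), facing South
  F1: move forward 1, now at (row=4, col=1)
  R: turn right, now facing West
  F1: move forward 1, now at (row=4, col=0)
  R: turn right, now facing North
  F3: move forward 3, now at (row=1, col=0)
  L: turn left, now facing West
  F5: move forward 0/5 (blocked), now at (row=1, col=0)
  R: turn right, now facing North
  F3: move forward 1/3 (blocked), now at (row=0, col=0)
Final: (row=0, col=0), facing North

Answer: Final position: (row=0, col=0), facing North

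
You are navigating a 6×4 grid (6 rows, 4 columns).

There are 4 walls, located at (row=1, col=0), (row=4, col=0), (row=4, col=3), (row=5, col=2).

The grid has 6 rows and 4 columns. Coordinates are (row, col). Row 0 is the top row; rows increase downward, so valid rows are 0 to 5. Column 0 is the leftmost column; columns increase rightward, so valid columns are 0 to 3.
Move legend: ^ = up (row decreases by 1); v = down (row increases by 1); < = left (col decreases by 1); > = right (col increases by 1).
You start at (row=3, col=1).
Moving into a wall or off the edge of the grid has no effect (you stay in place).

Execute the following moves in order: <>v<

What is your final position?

Start: (row=3, col=1)
  < (left): (row=3, col=1) -> (row=3, col=0)
  > (right): (row=3, col=0) -> (row=3, col=1)
  v (down): (row=3, col=1) -> (row=4, col=1)
  < (left): blocked, stay at (row=4, col=1)
Final: (row=4, col=1)

Answer: Final position: (row=4, col=1)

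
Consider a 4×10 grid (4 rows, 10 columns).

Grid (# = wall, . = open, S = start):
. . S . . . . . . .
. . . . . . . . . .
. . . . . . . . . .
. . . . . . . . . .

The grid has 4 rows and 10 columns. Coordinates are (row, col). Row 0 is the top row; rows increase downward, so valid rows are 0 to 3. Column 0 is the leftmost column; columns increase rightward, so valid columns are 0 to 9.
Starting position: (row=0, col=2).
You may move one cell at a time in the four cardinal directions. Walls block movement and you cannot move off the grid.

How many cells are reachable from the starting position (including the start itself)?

BFS flood-fill from (row=0, col=2):
  Distance 0: (row=0, col=2)
  Distance 1: (row=0, col=1), (row=0, col=3), (row=1, col=2)
  Distance 2: (row=0, col=0), (row=0, col=4), (row=1, col=1), (row=1, col=3), (row=2, col=2)
  Distance 3: (row=0, col=5), (row=1, col=0), (row=1, col=4), (row=2, col=1), (row=2, col=3), (row=3, col=2)
  Distance 4: (row=0, col=6), (row=1, col=5), (row=2, col=0), (row=2, col=4), (row=3, col=1), (row=3, col=3)
  Distance 5: (row=0, col=7), (row=1, col=6), (row=2, col=5), (row=3, col=0), (row=3, col=4)
  Distance 6: (row=0, col=8), (row=1, col=7), (row=2, col=6), (row=3, col=5)
  Distance 7: (row=0, col=9), (row=1, col=8), (row=2, col=7), (row=3, col=6)
  Distance 8: (row=1, col=9), (row=2, col=8), (row=3, col=7)
  Distance 9: (row=2, col=9), (row=3, col=8)
  Distance 10: (row=3, col=9)
Total reachable: 40 (grid has 40 open cells total)

Answer: Reachable cells: 40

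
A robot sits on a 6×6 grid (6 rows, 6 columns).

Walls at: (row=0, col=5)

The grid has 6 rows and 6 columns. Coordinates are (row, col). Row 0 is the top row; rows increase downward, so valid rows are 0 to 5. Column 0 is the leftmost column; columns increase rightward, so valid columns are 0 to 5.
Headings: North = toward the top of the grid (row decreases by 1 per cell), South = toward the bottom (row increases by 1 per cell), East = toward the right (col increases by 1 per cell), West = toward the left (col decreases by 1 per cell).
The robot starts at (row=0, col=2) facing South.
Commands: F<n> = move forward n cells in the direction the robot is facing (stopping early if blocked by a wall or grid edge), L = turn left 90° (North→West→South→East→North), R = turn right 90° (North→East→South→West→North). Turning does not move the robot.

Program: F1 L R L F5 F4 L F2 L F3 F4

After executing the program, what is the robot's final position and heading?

Answer: Final position: (row=1, col=0), facing West

Derivation:
Start: (row=0, col=2), facing South
  F1: move forward 1, now at (row=1, col=2)
  L: turn left, now facing East
  R: turn right, now facing South
  L: turn left, now facing East
  F5: move forward 3/5 (blocked), now at (row=1, col=5)
  F4: move forward 0/4 (blocked), now at (row=1, col=5)
  L: turn left, now facing North
  F2: move forward 0/2 (blocked), now at (row=1, col=5)
  L: turn left, now facing West
  F3: move forward 3, now at (row=1, col=2)
  F4: move forward 2/4 (blocked), now at (row=1, col=0)
Final: (row=1, col=0), facing West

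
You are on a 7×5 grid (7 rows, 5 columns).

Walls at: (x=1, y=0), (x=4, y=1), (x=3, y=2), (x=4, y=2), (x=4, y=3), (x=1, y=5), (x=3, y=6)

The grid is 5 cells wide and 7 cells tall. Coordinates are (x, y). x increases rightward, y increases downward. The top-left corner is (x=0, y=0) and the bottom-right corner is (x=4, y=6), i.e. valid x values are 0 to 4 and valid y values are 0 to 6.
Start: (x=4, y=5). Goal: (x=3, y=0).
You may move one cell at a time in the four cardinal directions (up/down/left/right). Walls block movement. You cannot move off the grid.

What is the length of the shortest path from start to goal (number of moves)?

Answer: Shortest path length: 8

Derivation:
BFS from (x=4, y=5) until reaching (x=3, y=0):
  Distance 0: (x=4, y=5)
  Distance 1: (x=4, y=4), (x=3, y=5), (x=4, y=6)
  Distance 2: (x=3, y=4), (x=2, y=5)
  Distance 3: (x=3, y=3), (x=2, y=4), (x=2, y=6)
  Distance 4: (x=2, y=3), (x=1, y=4), (x=1, y=6)
  Distance 5: (x=2, y=2), (x=1, y=3), (x=0, y=4), (x=0, y=6)
  Distance 6: (x=2, y=1), (x=1, y=2), (x=0, y=3), (x=0, y=5)
  Distance 7: (x=2, y=0), (x=1, y=1), (x=3, y=1), (x=0, y=2)
  Distance 8: (x=3, y=0), (x=0, y=1)  <- goal reached here
One shortest path (8 moves): (x=4, y=5) -> (x=3, y=5) -> (x=2, y=5) -> (x=2, y=4) -> (x=2, y=3) -> (x=2, y=2) -> (x=2, y=1) -> (x=3, y=1) -> (x=3, y=0)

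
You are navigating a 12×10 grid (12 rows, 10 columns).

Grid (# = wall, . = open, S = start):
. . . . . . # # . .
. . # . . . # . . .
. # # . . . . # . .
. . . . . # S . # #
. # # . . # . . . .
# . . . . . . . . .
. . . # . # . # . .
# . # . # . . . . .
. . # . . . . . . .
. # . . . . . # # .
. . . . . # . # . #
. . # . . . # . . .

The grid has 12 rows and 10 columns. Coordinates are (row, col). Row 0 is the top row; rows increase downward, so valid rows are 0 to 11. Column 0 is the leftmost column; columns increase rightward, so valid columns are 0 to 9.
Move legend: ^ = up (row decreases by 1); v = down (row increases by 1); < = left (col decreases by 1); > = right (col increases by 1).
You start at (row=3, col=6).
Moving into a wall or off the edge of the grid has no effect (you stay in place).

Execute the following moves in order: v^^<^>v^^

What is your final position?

Answer: Final position: (row=0, col=5)

Derivation:
Start: (row=3, col=6)
  v (down): (row=3, col=6) -> (row=4, col=6)
  ^ (up): (row=4, col=6) -> (row=3, col=6)
  ^ (up): (row=3, col=6) -> (row=2, col=6)
  < (left): (row=2, col=6) -> (row=2, col=5)
  ^ (up): (row=2, col=5) -> (row=1, col=5)
  > (right): blocked, stay at (row=1, col=5)
  v (down): (row=1, col=5) -> (row=2, col=5)
  ^ (up): (row=2, col=5) -> (row=1, col=5)
  ^ (up): (row=1, col=5) -> (row=0, col=5)
Final: (row=0, col=5)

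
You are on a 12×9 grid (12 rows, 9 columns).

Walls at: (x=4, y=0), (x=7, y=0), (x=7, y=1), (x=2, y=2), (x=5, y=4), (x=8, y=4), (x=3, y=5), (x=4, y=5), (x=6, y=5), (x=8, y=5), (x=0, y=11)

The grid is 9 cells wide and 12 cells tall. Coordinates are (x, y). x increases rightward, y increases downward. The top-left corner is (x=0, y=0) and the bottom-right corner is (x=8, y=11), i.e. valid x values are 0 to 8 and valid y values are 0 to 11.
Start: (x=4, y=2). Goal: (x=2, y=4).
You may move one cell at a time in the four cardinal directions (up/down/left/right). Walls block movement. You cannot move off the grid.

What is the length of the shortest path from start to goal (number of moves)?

BFS from (x=4, y=2) until reaching (x=2, y=4):
  Distance 0: (x=4, y=2)
  Distance 1: (x=4, y=1), (x=3, y=2), (x=5, y=2), (x=4, y=3)
  Distance 2: (x=3, y=1), (x=5, y=1), (x=6, y=2), (x=3, y=3), (x=5, y=3), (x=4, y=4)
  Distance 3: (x=3, y=0), (x=5, y=0), (x=2, y=1), (x=6, y=1), (x=7, y=2), (x=2, y=3), (x=6, y=3), (x=3, y=4)
  Distance 4: (x=2, y=0), (x=6, y=0), (x=1, y=1), (x=8, y=2), (x=1, y=3), (x=7, y=3), (x=2, y=4), (x=6, y=4)  <- goal reached here
One shortest path (4 moves): (x=4, y=2) -> (x=3, y=2) -> (x=3, y=3) -> (x=2, y=3) -> (x=2, y=4)

Answer: Shortest path length: 4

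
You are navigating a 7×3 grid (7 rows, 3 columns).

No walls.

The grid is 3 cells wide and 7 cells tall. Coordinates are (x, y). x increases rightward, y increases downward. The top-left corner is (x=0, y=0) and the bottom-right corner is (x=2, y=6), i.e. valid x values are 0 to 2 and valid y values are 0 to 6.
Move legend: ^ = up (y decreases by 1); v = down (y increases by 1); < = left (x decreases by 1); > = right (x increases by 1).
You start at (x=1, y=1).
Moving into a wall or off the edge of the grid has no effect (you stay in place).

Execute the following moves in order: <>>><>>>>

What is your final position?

Answer: Final position: (x=2, y=1)

Derivation:
Start: (x=1, y=1)
  < (left): (x=1, y=1) -> (x=0, y=1)
  > (right): (x=0, y=1) -> (x=1, y=1)
  > (right): (x=1, y=1) -> (x=2, y=1)
  > (right): blocked, stay at (x=2, y=1)
  < (left): (x=2, y=1) -> (x=1, y=1)
  > (right): (x=1, y=1) -> (x=2, y=1)
  [×3]> (right): blocked, stay at (x=2, y=1)
Final: (x=2, y=1)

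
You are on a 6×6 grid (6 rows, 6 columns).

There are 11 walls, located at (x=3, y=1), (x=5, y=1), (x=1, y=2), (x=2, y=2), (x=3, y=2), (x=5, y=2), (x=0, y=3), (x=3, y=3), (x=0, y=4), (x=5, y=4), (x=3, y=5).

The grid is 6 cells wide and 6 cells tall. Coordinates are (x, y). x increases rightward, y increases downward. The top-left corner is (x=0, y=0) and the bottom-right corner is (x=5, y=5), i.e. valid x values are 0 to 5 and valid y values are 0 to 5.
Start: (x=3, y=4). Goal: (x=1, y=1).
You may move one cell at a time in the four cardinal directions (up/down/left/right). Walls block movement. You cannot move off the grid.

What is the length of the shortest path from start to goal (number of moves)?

BFS from (x=3, y=4) until reaching (x=1, y=1):
  Distance 0: (x=3, y=4)
  Distance 1: (x=2, y=4), (x=4, y=4)
  Distance 2: (x=2, y=3), (x=4, y=3), (x=1, y=4), (x=2, y=5), (x=4, y=5)
  Distance 3: (x=4, y=2), (x=1, y=3), (x=5, y=3), (x=1, y=5), (x=5, y=5)
  Distance 4: (x=4, y=1), (x=0, y=5)
  Distance 5: (x=4, y=0)
  Distance 6: (x=3, y=0), (x=5, y=0)
  Distance 7: (x=2, y=0)
  Distance 8: (x=1, y=0), (x=2, y=1)
  Distance 9: (x=0, y=0), (x=1, y=1)  <- goal reached here
One shortest path (9 moves): (x=3, y=4) -> (x=4, y=4) -> (x=4, y=3) -> (x=4, y=2) -> (x=4, y=1) -> (x=4, y=0) -> (x=3, y=0) -> (x=2, y=0) -> (x=1, y=0) -> (x=1, y=1)

Answer: Shortest path length: 9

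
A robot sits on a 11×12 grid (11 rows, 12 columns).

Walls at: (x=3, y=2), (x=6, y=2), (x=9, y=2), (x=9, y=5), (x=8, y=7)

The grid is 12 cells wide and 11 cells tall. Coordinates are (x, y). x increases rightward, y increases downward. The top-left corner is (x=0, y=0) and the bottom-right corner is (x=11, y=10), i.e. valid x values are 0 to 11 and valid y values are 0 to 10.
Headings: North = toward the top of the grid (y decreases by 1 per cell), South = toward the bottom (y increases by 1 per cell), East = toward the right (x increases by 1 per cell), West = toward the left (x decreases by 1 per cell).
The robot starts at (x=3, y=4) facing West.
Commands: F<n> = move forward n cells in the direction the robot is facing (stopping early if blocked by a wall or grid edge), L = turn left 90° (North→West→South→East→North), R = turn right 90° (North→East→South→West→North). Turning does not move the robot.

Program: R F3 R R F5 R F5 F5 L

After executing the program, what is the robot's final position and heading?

Start: (x=3, y=4), facing West
  R: turn right, now facing North
  F3: move forward 1/3 (blocked), now at (x=3, y=3)
  R: turn right, now facing East
  R: turn right, now facing South
  F5: move forward 5, now at (x=3, y=8)
  R: turn right, now facing West
  F5: move forward 3/5 (blocked), now at (x=0, y=8)
  F5: move forward 0/5 (blocked), now at (x=0, y=8)
  L: turn left, now facing South
Final: (x=0, y=8), facing South

Answer: Final position: (x=0, y=8), facing South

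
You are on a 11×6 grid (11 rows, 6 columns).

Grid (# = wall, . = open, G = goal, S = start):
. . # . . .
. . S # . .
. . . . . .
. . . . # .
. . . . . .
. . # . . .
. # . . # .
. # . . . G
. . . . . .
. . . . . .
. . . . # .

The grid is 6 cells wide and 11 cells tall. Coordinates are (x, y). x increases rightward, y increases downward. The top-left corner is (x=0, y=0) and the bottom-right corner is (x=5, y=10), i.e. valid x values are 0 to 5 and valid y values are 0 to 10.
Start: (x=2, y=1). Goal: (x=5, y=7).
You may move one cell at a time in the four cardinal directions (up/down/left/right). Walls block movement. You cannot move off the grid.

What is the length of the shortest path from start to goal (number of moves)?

BFS from (x=2, y=1) until reaching (x=5, y=7):
  Distance 0: (x=2, y=1)
  Distance 1: (x=1, y=1), (x=2, y=2)
  Distance 2: (x=1, y=0), (x=0, y=1), (x=1, y=2), (x=3, y=2), (x=2, y=3)
  Distance 3: (x=0, y=0), (x=0, y=2), (x=4, y=2), (x=1, y=3), (x=3, y=3), (x=2, y=4)
  Distance 4: (x=4, y=1), (x=5, y=2), (x=0, y=3), (x=1, y=4), (x=3, y=4)
  Distance 5: (x=4, y=0), (x=5, y=1), (x=5, y=3), (x=0, y=4), (x=4, y=4), (x=1, y=5), (x=3, y=5)
  Distance 6: (x=3, y=0), (x=5, y=0), (x=5, y=4), (x=0, y=5), (x=4, y=5), (x=3, y=6)
  Distance 7: (x=5, y=5), (x=0, y=6), (x=2, y=6), (x=3, y=7)
  Distance 8: (x=5, y=6), (x=0, y=7), (x=2, y=7), (x=4, y=7), (x=3, y=8)
  Distance 9: (x=5, y=7), (x=0, y=8), (x=2, y=8), (x=4, y=8), (x=3, y=9)  <- goal reached here
One shortest path (9 moves): (x=2, y=1) -> (x=2, y=2) -> (x=3, y=2) -> (x=4, y=2) -> (x=5, y=2) -> (x=5, y=3) -> (x=5, y=4) -> (x=5, y=5) -> (x=5, y=6) -> (x=5, y=7)

Answer: Shortest path length: 9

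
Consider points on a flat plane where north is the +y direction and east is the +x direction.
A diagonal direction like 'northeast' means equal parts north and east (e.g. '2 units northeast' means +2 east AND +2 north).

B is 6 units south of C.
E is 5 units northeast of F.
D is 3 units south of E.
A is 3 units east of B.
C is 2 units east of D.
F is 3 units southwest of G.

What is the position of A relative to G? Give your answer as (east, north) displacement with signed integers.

Answer: A is at (east=7, north=-7) relative to G.

Derivation:
Place G at the origin (east=0, north=0).
  F is 3 units southwest of G: delta (east=-3, north=-3); F at (east=-3, north=-3).
  E is 5 units northeast of F: delta (east=+5, north=+5); E at (east=2, north=2).
  D is 3 units south of E: delta (east=+0, north=-3); D at (east=2, north=-1).
  C is 2 units east of D: delta (east=+2, north=+0); C at (east=4, north=-1).
  B is 6 units south of C: delta (east=+0, north=-6); B at (east=4, north=-7).
  A is 3 units east of B: delta (east=+3, north=+0); A at (east=7, north=-7).
Therefore A relative to G: (east=7, north=-7).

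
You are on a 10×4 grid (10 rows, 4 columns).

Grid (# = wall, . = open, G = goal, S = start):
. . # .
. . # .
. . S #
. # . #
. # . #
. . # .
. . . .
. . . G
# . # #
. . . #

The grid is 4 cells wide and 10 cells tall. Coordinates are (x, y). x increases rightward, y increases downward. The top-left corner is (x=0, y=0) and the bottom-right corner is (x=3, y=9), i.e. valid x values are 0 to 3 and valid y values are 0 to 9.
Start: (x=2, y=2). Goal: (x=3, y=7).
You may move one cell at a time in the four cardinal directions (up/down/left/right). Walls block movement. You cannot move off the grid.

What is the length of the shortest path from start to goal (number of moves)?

BFS from (x=2, y=2) until reaching (x=3, y=7):
  Distance 0: (x=2, y=2)
  Distance 1: (x=1, y=2), (x=2, y=3)
  Distance 2: (x=1, y=1), (x=0, y=2), (x=2, y=4)
  Distance 3: (x=1, y=0), (x=0, y=1), (x=0, y=3)
  Distance 4: (x=0, y=0), (x=0, y=4)
  Distance 5: (x=0, y=5)
  Distance 6: (x=1, y=5), (x=0, y=6)
  Distance 7: (x=1, y=6), (x=0, y=7)
  Distance 8: (x=2, y=6), (x=1, y=7)
  Distance 9: (x=3, y=6), (x=2, y=7), (x=1, y=8)
  Distance 10: (x=3, y=5), (x=3, y=7), (x=1, y=9)  <- goal reached here
One shortest path (10 moves): (x=2, y=2) -> (x=1, y=2) -> (x=0, y=2) -> (x=0, y=3) -> (x=0, y=4) -> (x=0, y=5) -> (x=1, y=5) -> (x=1, y=6) -> (x=2, y=6) -> (x=3, y=6) -> (x=3, y=7)

Answer: Shortest path length: 10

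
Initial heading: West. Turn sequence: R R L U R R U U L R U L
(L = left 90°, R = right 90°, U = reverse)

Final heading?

Answer: Final heading: East

Derivation:
Start: West
  R (right (90° clockwise)) -> North
  R (right (90° clockwise)) -> East
  L (left (90° counter-clockwise)) -> North
  U (U-turn (180°)) -> South
  R (right (90° clockwise)) -> West
  R (right (90° clockwise)) -> North
  U (U-turn (180°)) -> South
  U (U-turn (180°)) -> North
  L (left (90° counter-clockwise)) -> West
  R (right (90° clockwise)) -> North
  U (U-turn (180°)) -> South
  L (left (90° counter-clockwise)) -> East
Final: East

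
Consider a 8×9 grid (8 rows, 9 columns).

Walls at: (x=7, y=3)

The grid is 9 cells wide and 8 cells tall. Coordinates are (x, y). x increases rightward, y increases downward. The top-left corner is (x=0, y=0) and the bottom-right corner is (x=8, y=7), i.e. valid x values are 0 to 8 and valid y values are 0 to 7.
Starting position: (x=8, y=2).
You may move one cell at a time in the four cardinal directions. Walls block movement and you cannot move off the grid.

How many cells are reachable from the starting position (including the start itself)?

BFS flood-fill from (x=8, y=2):
  Distance 0: (x=8, y=2)
  Distance 1: (x=8, y=1), (x=7, y=2), (x=8, y=3)
  Distance 2: (x=8, y=0), (x=7, y=1), (x=6, y=2), (x=8, y=4)
  Distance 3: (x=7, y=0), (x=6, y=1), (x=5, y=2), (x=6, y=3), (x=7, y=4), (x=8, y=5)
  Distance 4: (x=6, y=0), (x=5, y=1), (x=4, y=2), (x=5, y=3), (x=6, y=4), (x=7, y=5), (x=8, y=6)
  Distance 5: (x=5, y=0), (x=4, y=1), (x=3, y=2), (x=4, y=3), (x=5, y=4), (x=6, y=5), (x=7, y=6), (x=8, y=7)
  Distance 6: (x=4, y=0), (x=3, y=1), (x=2, y=2), (x=3, y=3), (x=4, y=4), (x=5, y=5), (x=6, y=6), (x=7, y=7)
  Distance 7: (x=3, y=0), (x=2, y=1), (x=1, y=2), (x=2, y=3), (x=3, y=4), (x=4, y=5), (x=5, y=6), (x=6, y=7)
  Distance 8: (x=2, y=0), (x=1, y=1), (x=0, y=2), (x=1, y=3), (x=2, y=4), (x=3, y=5), (x=4, y=6), (x=5, y=7)
  Distance 9: (x=1, y=0), (x=0, y=1), (x=0, y=3), (x=1, y=4), (x=2, y=5), (x=3, y=6), (x=4, y=7)
  Distance 10: (x=0, y=0), (x=0, y=4), (x=1, y=5), (x=2, y=6), (x=3, y=7)
  Distance 11: (x=0, y=5), (x=1, y=6), (x=2, y=7)
  Distance 12: (x=0, y=6), (x=1, y=7)
  Distance 13: (x=0, y=7)
Total reachable: 71 (grid has 71 open cells total)

Answer: Reachable cells: 71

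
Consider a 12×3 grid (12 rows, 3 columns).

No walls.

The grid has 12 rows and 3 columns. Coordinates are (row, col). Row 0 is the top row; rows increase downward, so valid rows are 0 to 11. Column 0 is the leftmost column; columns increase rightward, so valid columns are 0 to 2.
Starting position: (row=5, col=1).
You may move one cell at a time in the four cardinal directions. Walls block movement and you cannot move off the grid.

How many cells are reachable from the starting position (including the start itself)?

Answer: Reachable cells: 36

Derivation:
BFS flood-fill from (row=5, col=1):
  Distance 0: (row=5, col=1)
  Distance 1: (row=4, col=1), (row=5, col=0), (row=5, col=2), (row=6, col=1)
  Distance 2: (row=3, col=1), (row=4, col=0), (row=4, col=2), (row=6, col=0), (row=6, col=2), (row=7, col=1)
  Distance 3: (row=2, col=1), (row=3, col=0), (row=3, col=2), (row=7, col=0), (row=7, col=2), (row=8, col=1)
  Distance 4: (row=1, col=1), (row=2, col=0), (row=2, col=2), (row=8, col=0), (row=8, col=2), (row=9, col=1)
  Distance 5: (row=0, col=1), (row=1, col=0), (row=1, col=2), (row=9, col=0), (row=9, col=2), (row=10, col=1)
  Distance 6: (row=0, col=0), (row=0, col=2), (row=10, col=0), (row=10, col=2), (row=11, col=1)
  Distance 7: (row=11, col=0), (row=11, col=2)
Total reachable: 36 (grid has 36 open cells total)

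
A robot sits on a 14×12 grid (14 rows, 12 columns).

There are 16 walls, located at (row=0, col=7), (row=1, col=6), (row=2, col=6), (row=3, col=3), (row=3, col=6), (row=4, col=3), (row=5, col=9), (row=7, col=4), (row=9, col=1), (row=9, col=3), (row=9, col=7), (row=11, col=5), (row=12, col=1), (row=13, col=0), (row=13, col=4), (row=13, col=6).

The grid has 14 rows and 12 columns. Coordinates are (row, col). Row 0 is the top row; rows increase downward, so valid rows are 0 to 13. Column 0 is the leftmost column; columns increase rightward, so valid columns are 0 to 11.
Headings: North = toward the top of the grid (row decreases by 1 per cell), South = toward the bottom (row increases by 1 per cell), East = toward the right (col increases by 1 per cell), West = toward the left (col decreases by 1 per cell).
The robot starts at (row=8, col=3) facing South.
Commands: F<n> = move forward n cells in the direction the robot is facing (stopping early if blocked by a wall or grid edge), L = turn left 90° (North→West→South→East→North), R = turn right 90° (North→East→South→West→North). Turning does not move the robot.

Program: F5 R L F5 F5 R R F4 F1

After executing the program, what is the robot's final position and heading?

Start: (row=8, col=3), facing South
  F5: move forward 0/5 (blocked), now at (row=8, col=3)
  R: turn right, now facing West
  L: turn left, now facing South
  F5: move forward 0/5 (blocked), now at (row=8, col=3)
  F5: move forward 0/5 (blocked), now at (row=8, col=3)
  R: turn right, now facing West
  R: turn right, now facing North
  F4: move forward 3/4 (blocked), now at (row=5, col=3)
  F1: move forward 0/1 (blocked), now at (row=5, col=3)
Final: (row=5, col=3), facing North

Answer: Final position: (row=5, col=3), facing North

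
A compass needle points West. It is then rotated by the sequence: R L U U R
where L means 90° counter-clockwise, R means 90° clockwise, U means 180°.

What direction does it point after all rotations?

Answer: Final heading: North

Derivation:
Start: West
  R (right (90° clockwise)) -> North
  L (left (90° counter-clockwise)) -> West
  U (U-turn (180°)) -> East
  U (U-turn (180°)) -> West
  R (right (90° clockwise)) -> North
Final: North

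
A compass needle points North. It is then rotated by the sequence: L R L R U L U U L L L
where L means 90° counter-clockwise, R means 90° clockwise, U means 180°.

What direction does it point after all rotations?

Start: North
  L (left (90° counter-clockwise)) -> West
  R (right (90° clockwise)) -> North
  L (left (90° counter-clockwise)) -> West
  R (right (90° clockwise)) -> North
  U (U-turn (180°)) -> South
  L (left (90° counter-clockwise)) -> East
  U (U-turn (180°)) -> West
  U (U-turn (180°)) -> East
  L (left (90° counter-clockwise)) -> North
  L (left (90° counter-clockwise)) -> West
  L (left (90° counter-clockwise)) -> South
Final: South

Answer: Final heading: South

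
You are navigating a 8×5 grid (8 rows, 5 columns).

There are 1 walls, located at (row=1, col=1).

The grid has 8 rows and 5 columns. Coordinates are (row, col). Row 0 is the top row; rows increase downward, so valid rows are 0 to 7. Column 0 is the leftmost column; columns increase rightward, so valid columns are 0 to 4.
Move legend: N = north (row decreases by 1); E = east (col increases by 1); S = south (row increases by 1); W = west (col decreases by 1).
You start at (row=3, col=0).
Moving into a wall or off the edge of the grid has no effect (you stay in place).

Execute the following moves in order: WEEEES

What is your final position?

Answer: Final position: (row=4, col=4)

Derivation:
Start: (row=3, col=0)
  W (west): blocked, stay at (row=3, col=0)
  E (east): (row=3, col=0) -> (row=3, col=1)
  E (east): (row=3, col=1) -> (row=3, col=2)
  E (east): (row=3, col=2) -> (row=3, col=3)
  E (east): (row=3, col=3) -> (row=3, col=4)
  S (south): (row=3, col=4) -> (row=4, col=4)
Final: (row=4, col=4)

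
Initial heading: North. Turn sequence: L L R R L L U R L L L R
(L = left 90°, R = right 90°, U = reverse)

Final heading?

Answer: Final heading: West

Derivation:
Start: North
  L (left (90° counter-clockwise)) -> West
  L (left (90° counter-clockwise)) -> South
  R (right (90° clockwise)) -> West
  R (right (90° clockwise)) -> North
  L (left (90° counter-clockwise)) -> West
  L (left (90° counter-clockwise)) -> South
  U (U-turn (180°)) -> North
  R (right (90° clockwise)) -> East
  L (left (90° counter-clockwise)) -> North
  L (left (90° counter-clockwise)) -> West
  L (left (90° counter-clockwise)) -> South
  R (right (90° clockwise)) -> West
Final: West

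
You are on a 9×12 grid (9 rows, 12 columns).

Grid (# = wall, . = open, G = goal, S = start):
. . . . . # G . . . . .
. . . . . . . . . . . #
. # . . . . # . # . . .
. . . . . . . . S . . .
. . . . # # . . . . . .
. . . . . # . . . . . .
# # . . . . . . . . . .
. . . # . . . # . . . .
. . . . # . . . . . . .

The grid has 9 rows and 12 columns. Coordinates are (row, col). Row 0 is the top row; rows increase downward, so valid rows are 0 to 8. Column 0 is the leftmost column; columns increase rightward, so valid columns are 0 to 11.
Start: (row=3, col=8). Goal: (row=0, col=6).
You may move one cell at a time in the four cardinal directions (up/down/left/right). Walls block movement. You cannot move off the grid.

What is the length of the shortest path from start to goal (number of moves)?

Answer: Shortest path length: 5

Derivation:
BFS from (row=3, col=8) until reaching (row=0, col=6):
  Distance 0: (row=3, col=8)
  Distance 1: (row=3, col=7), (row=3, col=9), (row=4, col=8)
  Distance 2: (row=2, col=7), (row=2, col=9), (row=3, col=6), (row=3, col=10), (row=4, col=7), (row=4, col=9), (row=5, col=8)
  Distance 3: (row=1, col=7), (row=1, col=9), (row=2, col=10), (row=3, col=5), (row=3, col=11), (row=4, col=6), (row=4, col=10), (row=5, col=7), (row=5, col=9), (row=6, col=8)
  Distance 4: (row=0, col=7), (row=0, col=9), (row=1, col=6), (row=1, col=8), (row=1, col=10), (row=2, col=5), (row=2, col=11), (row=3, col=4), (row=4, col=11), (row=5, col=6), (row=5, col=10), (row=6, col=7), (row=6, col=9), (row=7, col=8)
  Distance 5: (row=0, col=6), (row=0, col=8), (row=0, col=10), (row=1, col=5), (row=2, col=4), (row=3, col=3), (row=5, col=11), (row=6, col=6), (row=6, col=10), (row=7, col=9), (row=8, col=8)  <- goal reached here
One shortest path (5 moves): (row=3, col=8) -> (row=3, col=7) -> (row=2, col=7) -> (row=1, col=7) -> (row=1, col=6) -> (row=0, col=6)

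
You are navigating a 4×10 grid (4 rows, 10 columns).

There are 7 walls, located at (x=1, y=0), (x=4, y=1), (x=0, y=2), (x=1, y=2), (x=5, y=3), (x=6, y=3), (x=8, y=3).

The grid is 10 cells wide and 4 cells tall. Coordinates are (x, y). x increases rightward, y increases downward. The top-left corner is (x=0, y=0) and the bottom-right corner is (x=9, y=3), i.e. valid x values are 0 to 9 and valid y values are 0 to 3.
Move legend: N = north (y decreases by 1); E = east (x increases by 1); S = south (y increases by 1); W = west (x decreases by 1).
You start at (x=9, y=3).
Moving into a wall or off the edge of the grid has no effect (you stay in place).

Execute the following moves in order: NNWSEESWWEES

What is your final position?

Start: (x=9, y=3)
  N (north): (x=9, y=3) -> (x=9, y=2)
  N (north): (x=9, y=2) -> (x=9, y=1)
  W (west): (x=9, y=1) -> (x=8, y=1)
  S (south): (x=8, y=1) -> (x=8, y=2)
  E (east): (x=8, y=2) -> (x=9, y=2)
  E (east): blocked, stay at (x=9, y=2)
  S (south): (x=9, y=2) -> (x=9, y=3)
  W (west): blocked, stay at (x=9, y=3)
  W (west): blocked, stay at (x=9, y=3)
  E (east): blocked, stay at (x=9, y=3)
  E (east): blocked, stay at (x=9, y=3)
  S (south): blocked, stay at (x=9, y=3)
Final: (x=9, y=3)

Answer: Final position: (x=9, y=3)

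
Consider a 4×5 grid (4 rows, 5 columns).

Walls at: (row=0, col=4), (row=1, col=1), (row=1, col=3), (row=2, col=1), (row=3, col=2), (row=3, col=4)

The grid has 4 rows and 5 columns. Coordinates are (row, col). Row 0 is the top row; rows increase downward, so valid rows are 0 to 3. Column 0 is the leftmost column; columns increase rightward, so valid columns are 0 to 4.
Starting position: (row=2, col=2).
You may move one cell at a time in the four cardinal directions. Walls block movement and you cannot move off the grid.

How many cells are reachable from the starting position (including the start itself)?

Answer: Reachable cells: 14

Derivation:
BFS flood-fill from (row=2, col=2):
  Distance 0: (row=2, col=2)
  Distance 1: (row=1, col=2), (row=2, col=3)
  Distance 2: (row=0, col=2), (row=2, col=4), (row=3, col=3)
  Distance 3: (row=0, col=1), (row=0, col=3), (row=1, col=4)
  Distance 4: (row=0, col=0)
  Distance 5: (row=1, col=0)
  Distance 6: (row=2, col=0)
  Distance 7: (row=3, col=0)
  Distance 8: (row=3, col=1)
Total reachable: 14 (grid has 14 open cells total)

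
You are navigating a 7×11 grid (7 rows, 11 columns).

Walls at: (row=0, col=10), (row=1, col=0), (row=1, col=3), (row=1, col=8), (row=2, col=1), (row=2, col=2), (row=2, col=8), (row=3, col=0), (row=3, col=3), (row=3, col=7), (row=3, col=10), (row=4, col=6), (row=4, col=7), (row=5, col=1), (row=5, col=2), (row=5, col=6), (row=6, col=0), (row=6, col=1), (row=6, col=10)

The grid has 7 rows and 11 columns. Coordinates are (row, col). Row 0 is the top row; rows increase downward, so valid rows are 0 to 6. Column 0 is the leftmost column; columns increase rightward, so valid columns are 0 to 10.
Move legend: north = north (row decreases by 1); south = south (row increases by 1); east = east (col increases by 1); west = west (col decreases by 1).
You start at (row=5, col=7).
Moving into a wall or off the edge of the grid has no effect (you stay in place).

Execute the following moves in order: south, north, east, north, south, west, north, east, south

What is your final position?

Start: (row=5, col=7)
  south (south): (row=5, col=7) -> (row=6, col=7)
  north (north): (row=6, col=7) -> (row=5, col=7)
  east (east): (row=5, col=7) -> (row=5, col=8)
  north (north): (row=5, col=8) -> (row=4, col=8)
  south (south): (row=4, col=8) -> (row=5, col=8)
  west (west): (row=5, col=8) -> (row=5, col=7)
  north (north): blocked, stay at (row=5, col=7)
  east (east): (row=5, col=7) -> (row=5, col=8)
  south (south): (row=5, col=8) -> (row=6, col=8)
Final: (row=6, col=8)

Answer: Final position: (row=6, col=8)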